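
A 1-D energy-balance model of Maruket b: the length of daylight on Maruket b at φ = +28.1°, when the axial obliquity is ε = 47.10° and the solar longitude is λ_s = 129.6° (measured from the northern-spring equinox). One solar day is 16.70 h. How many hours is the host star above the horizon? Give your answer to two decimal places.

Solar declination: sin δ = sin ε · sin λ_s = sin 47.10° × sin 129.6° = 0.56443, so δ = +34.363°.
cos H₀ = −tan φ · tan δ = −tan(+28.1°) × tan(+34.363°) = -0.3651, so H₀ = 1.9445 rad = 111.41°.
Daylight = 2H₀/(2π) × 16.70 h = (1.9445/π) × 16.70 = 10.34 h.

10.34 h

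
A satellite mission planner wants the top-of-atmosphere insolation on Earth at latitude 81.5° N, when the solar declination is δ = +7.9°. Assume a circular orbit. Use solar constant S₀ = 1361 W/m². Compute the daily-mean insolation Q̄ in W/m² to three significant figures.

cos H₀ = −tan(+81.5°) tan(+7.900°) = -0.9285, H₀ = 2.7611 rad.
Bracket: H₀ sin φ sin δ + cos φ cos δ sin H₀ = 2.7611×0.98902×0.13744 + 0.14781×0.99051×0.37140 = 0.375319 + 0.054376 = 0.429695.
Q̄ = (S₀/π) × [bracket] = (1361/π) × 0.429695 = 186.2 W/m².

Q̄ ≈ 186 W/m²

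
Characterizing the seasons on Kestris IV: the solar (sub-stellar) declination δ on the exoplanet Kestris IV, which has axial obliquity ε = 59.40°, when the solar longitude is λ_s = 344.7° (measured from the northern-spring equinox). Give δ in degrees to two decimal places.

sin δ = sin ε · sin λ_s = sin 59.40° × sin 344.7° = -0.227127.
δ = arcsin(-0.227127) = -13.13°.

δ = -13.13°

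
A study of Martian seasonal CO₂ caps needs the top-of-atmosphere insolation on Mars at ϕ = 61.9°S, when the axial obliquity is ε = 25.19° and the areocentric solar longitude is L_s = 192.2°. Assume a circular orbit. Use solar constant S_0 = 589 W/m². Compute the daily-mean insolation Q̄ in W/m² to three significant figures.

sin δ = sin 25.19° × sin 192.2° = -0.08994, so δ = -5.160°.
cos h₀ = −tan(-61.9°) tan(-5.160°) = -0.1691, h₀ = 1.7407 rad.
Bracket: h₀ sin ϕ sin δ + cos ϕ cos δ sin h₀ = 1.7407×-0.88213×-0.08994 + 0.47101×0.99595×0.98559 = 0.138105 + 0.462343 = 0.600448.
Q̄ = (S_0/π) × [bracket] = (589/π) × 0.600448 = 112.6 W/m².

Q̄ ≈ 113 W/m²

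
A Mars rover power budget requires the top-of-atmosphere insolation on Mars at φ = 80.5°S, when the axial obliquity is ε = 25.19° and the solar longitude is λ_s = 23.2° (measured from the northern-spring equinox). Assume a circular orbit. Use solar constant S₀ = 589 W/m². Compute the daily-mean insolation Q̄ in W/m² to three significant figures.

Solar declination: sin δ = sin ε · sin λ_s = sin 25.19° × sin 23.2° = 0.16767, so δ = +9.652°.
cos H₀ = −tan(-80.5°) tan(+9.652°) = 1.0163 ≥ 1 ⇒ polar night, H₀ = 0 and Q̄ = 0.

Q̄ ≈ 0.00 W/m²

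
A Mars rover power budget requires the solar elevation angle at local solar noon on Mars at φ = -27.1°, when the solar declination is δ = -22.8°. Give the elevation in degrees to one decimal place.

At local noon the hour angle is zero, so the zenith angle equals |φ − δ| = |-27.1° − (-22.800°)| = 4.300°.
Elevation = 90° − 4.300° = 85.7°.

85.7°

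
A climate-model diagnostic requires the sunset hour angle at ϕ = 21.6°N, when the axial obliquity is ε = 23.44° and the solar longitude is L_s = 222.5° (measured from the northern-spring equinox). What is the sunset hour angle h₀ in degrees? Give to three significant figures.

Solar declination: sin δ = sin ε · sin L_s = sin 23.44° × sin 222.5° = -0.26874, so δ = -15.589°.
cos h₀ = −tan ϕ · tan δ = −tan(+21.6°) × tan(-15.589°) = 0.1105, so h₀ = 1.4601 rad = 83.66°.

h₀ = 83.7°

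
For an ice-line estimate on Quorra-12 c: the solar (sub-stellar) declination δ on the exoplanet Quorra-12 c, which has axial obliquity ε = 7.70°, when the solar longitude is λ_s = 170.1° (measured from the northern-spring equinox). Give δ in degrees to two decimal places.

sin δ = sin ε · sin λ_s = sin 7.70° × sin 170.1° = 0.023036.
δ = arcsin(0.023036) = +1.32°.

δ = +1.32°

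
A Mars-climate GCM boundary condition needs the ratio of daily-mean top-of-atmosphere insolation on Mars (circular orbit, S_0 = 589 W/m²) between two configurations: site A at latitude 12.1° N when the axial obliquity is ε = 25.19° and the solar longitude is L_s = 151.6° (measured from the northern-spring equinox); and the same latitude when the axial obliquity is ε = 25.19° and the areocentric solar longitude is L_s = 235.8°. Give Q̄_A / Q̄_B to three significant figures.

Q̄_A / Q̄_B ≈ 1.28

— Configuration A (ϕ=+12.1°):
Solar declination: sin δ = sin ε · sin L_s = sin 25.19° × sin 151.6° = 0.20244, so δ = +11.679°.
cos h₀ = −tan(+12.1°) tan(+11.679°) = -0.0443, h₀ = 1.6151 rad.
Bracket: h₀ sin ϕ sin δ + cos ϕ cos δ sin h₀ = 1.6151×0.20962×0.20244 + 0.97778×0.97930×0.99902 = 0.068538 + 0.956602 = 1.025140.
Q̄ = (S_0/π) × [bracket] = (589/π) × 1.025140 = 192.20 W/m².
— Configuration B (ϕ=+12.1°):
sin δ = sin 25.19° × sin 235.8° = -0.35202, so δ = -20.611°.
cos h₀ = −tan(+12.1°) tan(-20.611°) = 0.0806, h₀ = 1.4901 rad.
Bracket: h₀ sin ϕ sin δ + cos ϕ cos δ sin h₀ = 1.4901×0.20962×-0.35202 + 0.97778×0.93599×0.99674 = -0.109955 + 0.912209 = 0.802254.
Q̄ = (S_0/π) × [bracket] = (589/π) × 0.802254 = 150.41 W/m².
Ratio Q̄_A / Q̄_B = 192.20 / 150.41 = 1.278.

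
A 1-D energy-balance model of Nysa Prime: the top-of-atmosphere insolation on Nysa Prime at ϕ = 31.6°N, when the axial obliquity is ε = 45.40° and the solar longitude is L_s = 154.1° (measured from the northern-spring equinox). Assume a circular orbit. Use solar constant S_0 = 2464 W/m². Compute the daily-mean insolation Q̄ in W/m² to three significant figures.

Q̄ ≈ 849 W/m²

Solar declination: sin δ = sin ε · sin L_s = sin 45.40° × sin 154.1° = 0.31101, so δ = +18.120°.
cos h₀ = −tan(+31.6°) tan(+18.120°) = -0.2013, h₀ = 1.7735 rad.
Bracket: h₀ sin ϕ sin δ + cos ϕ cos δ sin h₀ = 1.7735×0.52399×0.31101 + 0.85173×0.95041×0.97953 = 0.289020 + 0.792922 = 1.081942.
Q̄ = (S_0/π) × [bracket] = (2464/π) × 1.081942 = 848.6 W/m².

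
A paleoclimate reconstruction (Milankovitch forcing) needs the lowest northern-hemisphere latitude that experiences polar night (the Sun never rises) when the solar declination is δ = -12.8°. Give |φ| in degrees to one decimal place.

|φ| = 77.2°

Polar night requires cos H₀ = −tan φ tan δ ≥ 1, i.e. tan φ tan δ ≤ −1.
The boundary is |tan φ| · |tan δ| = 1, so |φ| = 90° − |δ| = 90° − 12.8° = 77.2° in the northern hemisphere.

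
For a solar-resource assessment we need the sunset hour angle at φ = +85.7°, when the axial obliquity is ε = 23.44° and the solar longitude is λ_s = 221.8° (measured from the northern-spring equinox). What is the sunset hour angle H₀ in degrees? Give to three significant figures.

Solar declination: sin δ = sin ε · sin λ_s = sin 23.44° × sin 221.8° = -0.26514, so δ = -15.375°.
cos H₀ = −tan φ · tan δ = 3.6571 ≥ 1, so the Sun never rises (polar night) and H₀ = 0.

H₀ = 0.00°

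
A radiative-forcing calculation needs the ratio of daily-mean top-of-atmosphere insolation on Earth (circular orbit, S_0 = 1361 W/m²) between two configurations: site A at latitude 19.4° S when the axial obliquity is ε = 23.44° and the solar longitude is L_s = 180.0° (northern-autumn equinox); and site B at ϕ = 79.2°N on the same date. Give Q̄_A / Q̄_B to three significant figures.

— Configuration A (ϕ=-19.4°):
Solar declination: sin δ = sin ε · sin L_s = sin 23.44° × sin 180.0° = 0.00000, so δ = +0.000°.
cos h₀ = −tan(-19.4°) tan(+0.000°) = 0.0000, h₀ = 1.5708 rad.
Bracket: h₀ sin ϕ sin δ + cos ϕ cos δ sin h₀ = 1.5708×-0.33216×0.00000 + 0.94322×1.00000×1.00000 = -0.000000 + 0.943220 = 0.943220.
Q̄ = (S_0/π) × [bracket] = (1361/π) × 0.943220 = 408.62 W/m².
— Configuration B (ϕ=+79.2°):
cos h₀ = −tan(+79.2°) tan(+0.000°) = -0.0000, h₀ = 1.5708 rad.
Bracket: h₀ sin ϕ sin δ + cos ϕ cos δ sin h₀ = 1.5708×0.98229×0.00000 + 0.18738×1.00000×1.00000 = 0.000000 + 0.187380 = 0.187380.
Q̄ = (S_0/π) × [bracket] = (1361/π) × 0.187380 = 81.177 W/m².
Ratio Q̄_A / Q̄_B = 408.62 / 81.177 = 5.034.

Q̄_A / Q̄_B ≈ 5.03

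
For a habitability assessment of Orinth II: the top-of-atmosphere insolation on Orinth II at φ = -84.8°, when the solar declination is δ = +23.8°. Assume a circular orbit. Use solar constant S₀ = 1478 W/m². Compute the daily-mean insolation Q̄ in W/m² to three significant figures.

Q̄ ≈ 0.00 W/m²

cos H₀ = −tan(-84.8°) tan(+23.800°) = 4.8464 ≥ 1 ⇒ polar night, H₀ = 0 and Q̄ = 0.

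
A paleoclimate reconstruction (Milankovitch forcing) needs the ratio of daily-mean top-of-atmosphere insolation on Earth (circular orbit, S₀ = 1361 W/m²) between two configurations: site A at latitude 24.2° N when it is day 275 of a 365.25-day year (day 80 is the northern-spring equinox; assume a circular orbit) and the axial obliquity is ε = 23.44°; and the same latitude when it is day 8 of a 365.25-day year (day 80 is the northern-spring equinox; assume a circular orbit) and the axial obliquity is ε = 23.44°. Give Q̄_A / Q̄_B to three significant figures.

Q̄_A / Q̄_B ≈ 1.39

— Configuration A (φ=+24.2°):
Solar longitude: λ_s = 360° × (275 − 80)/365.25 = 192.197°.
sin δ = sin 23.44° × sin 192.197° = -0.08404, so δ = -4.821°.
cos H₀ = −tan(+24.2°) tan(-4.821°) = 0.0379, H₀ = 1.5329 rad.
Bracket: H₀ sin φ sin δ + cos φ cos δ sin H₀ = 1.5329×0.40992×-0.08404 + 0.91212×0.99646×0.99928 = -0.052808 + 0.908237 = 0.855429.
Q̄ = (S₀/π) × [bracket] = (1361/π) × 0.855429 = 370.59 W/m².
— Configuration B (φ=+24.2°):
Solar longitude: λ_s = 360° × (8 − 80)/365.25 = -70.965°, i.e. -70.965° + 360° = 289.035°.
sin δ = sin 23.44° × sin 289.035° = -0.37604, so δ = -22.088°.
cos H₀ = −tan(+24.2°) tan(-22.088°) = 0.1824, H₀ = 1.3874 rad.
Bracket: H₀ sin φ sin δ + cos φ cos δ sin H₀ = 1.3874×0.40992×-0.37604 + 0.91212×0.92660×0.98323 = -0.213863 + 0.830997 = 0.617134.
Q̄ = (S₀/π) × [bracket] = (1361/π) × 0.617134 = 267.35 W/m².
Ratio Q̄_A / Q̄_B = 370.59 / 267.35 = 1.386.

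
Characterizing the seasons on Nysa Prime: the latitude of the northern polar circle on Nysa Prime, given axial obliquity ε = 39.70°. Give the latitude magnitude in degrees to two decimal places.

The polar circle is the lowest latitude that experiences at least one full rotation of continuous daylight at the northern-summer solstice; it lies at |φ| = 90° − ε = 90° − 39.70° = 50.30°.

50.30°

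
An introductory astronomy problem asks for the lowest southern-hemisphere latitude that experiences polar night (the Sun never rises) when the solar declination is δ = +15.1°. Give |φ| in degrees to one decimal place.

|φ| = 74.9°

Polar night requires cos H₀ = −tan φ tan δ ≥ 1, i.e. tan φ tan δ ≤ −1.
The boundary is |tan φ| · |tan δ| = 1, so |φ| = 90° − |δ| = 90° − 15.1° = 74.9° in the southern hemisphere.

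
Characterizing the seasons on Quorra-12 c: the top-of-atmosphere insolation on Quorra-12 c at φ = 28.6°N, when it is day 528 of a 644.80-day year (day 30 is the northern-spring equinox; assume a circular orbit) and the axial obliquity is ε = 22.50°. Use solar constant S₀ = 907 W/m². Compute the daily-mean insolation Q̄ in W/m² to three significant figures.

Q̄ ≈ 158 W/m²

Solar longitude: λ_s = 360° × (528 − 30)/644.80 = 278.040°.
sin δ = sin 22.50° × sin 278.040° = -0.37892, so δ = -22.267°.
cos H₀ = −tan(+28.6°) tan(-22.267°) = 0.2232, H₀ = 1.3457 rad.
Bracket: H₀ sin φ sin δ + cos φ cos δ sin H₀ = 1.3457×0.47869×-0.37892 + 0.87798×0.92543×0.97476 = -0.244090 + 0.792001 = 0.547911.
Q̄ = (S₀/π) × [bracket] = (907/π) × 0.547911 = 158.2 W/m².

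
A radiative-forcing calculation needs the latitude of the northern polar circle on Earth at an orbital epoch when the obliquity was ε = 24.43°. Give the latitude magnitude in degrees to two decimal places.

65.57°

The polar circle is the lowest latitude that experiences at least one full rotation of continuous daylight at the northern-summer solstice; it lies at |ϕ| = 90° − ε = 90° − 24.43° = 65.57°.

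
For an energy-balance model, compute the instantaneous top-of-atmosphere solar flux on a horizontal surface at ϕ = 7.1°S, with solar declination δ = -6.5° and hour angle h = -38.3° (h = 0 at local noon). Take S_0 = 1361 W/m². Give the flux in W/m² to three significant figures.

1.07e+03 W/m²

cos θ_z = sin ϕ sin δ + cos ϕ cos δ cos h = 0.013992 + 0.773753 = 0.787745.
Flux = S_0 · cos θ_z = 1361 × 0.787745 = 1072 W/m².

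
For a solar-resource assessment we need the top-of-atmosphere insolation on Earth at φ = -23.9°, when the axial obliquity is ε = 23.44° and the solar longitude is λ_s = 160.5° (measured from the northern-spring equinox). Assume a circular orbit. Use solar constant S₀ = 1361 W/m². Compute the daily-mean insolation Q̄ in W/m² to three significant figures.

Q̄ ≈ 357 W/m²

Solar declination: sin δ = sin ε · sin λ_s = sin 23.44° × sin 160.5° = 0.13278, so δ = +7.631°.
cos H₀ = −tan(-23.9°) tan(+7.631°) = 0.0594, H₀ = 1.5114 rad.
Bracket: H₀ sin φ sin δ + cos φ cos δ sin H₀ = 1.5114×-0.40514×0.13278 + 0.91425×0.99114×0.99824 = -0.081305 + 0.904555 = 0.823250.
Q̄ = (S₀/π) × [bracket] = (1361/π) × 0.823250 = 356.6 W/m².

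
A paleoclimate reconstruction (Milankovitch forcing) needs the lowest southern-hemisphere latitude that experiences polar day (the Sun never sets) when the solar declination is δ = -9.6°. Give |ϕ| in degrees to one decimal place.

|ϕ| = 80.4°

Polar day requires cos h₀ = −tan ϕ tan δ ≤ −1, i.e. tan ϕ tan δ ≥ 1.
The boundary is |tan ϕ| · |tan δ| = 1, so |ϕ| = 90° − |δ| = 90° − 9.6° = 80.4° in the southern hemisphere.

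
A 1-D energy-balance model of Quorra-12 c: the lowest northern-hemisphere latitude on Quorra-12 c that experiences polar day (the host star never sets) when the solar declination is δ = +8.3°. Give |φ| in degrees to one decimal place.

|φ| = 81.7°

Polar day requires cos H₀ = −tan φ tan δ ≤ −1, i.e. tan φ tan δ ≥ 1.
The boundary is |tan φ| · |tan δ| = 1, so |φ| = 90° − |δ| = 90° − 8.3° = 81.7° in the northern hemisphere.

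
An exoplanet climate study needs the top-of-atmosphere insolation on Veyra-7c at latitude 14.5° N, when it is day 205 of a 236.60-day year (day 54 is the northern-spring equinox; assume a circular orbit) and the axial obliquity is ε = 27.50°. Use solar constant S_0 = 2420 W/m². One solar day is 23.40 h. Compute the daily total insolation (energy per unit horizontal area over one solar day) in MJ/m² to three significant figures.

50.1 MJ/m²

Solar longitude: L_s = 360° × (205 − 54)/236.60 = 229.755°.
sin δ = sin 27.50° × sin 229.755° = -0.35245, so δ = -20.637°.
cos h₀ = −tan(+14.5°) tan(-20.637°) = 0.0974, h₀ = 1.4732 rad.
Bracket: h₀ sin ϕ sin δ + cos ϕ cos δ sin h₀ = 1.4732×0.25038×-0.35245 + 0.96815×0.93583×0.99525 = -0.130005 + 0.901720 = 0.771715.
Q̄ = (S_0/π) × [bracket] = (2420/π) × 0.771715 = 594.46 W/m².
Daily total = Q̄ × 23.40 h × 3600 s/h = 594.46 × 23.40 × 3600 / 10⁶ = 50.08 MJ/m².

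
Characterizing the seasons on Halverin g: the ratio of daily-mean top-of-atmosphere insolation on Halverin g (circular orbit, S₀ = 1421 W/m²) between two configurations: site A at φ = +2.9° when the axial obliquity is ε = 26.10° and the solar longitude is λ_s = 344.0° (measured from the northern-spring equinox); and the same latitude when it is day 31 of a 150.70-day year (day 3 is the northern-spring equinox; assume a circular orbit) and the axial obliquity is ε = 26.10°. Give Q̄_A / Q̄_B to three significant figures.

Q̄_A / Q̄_B ≈ 1.04

— Configuration A (φ=+2.9°):
Solar declination: sin δ = sin ε · sin λ_s = sin 26.10° × sin 344.0° = -0.12126, so δ = -6.965°.
cos H₀ = −tan(+2.9°) tan(-6.965°) = 0.0062, H₀ = 1.5646 rad.
Bracket: H₀ sin φ sin δ + cos φ cos δ sin H₀ = 1.5646×0.05059×-0.12126 + 0.99872×0.99262×0.99998 = -0.009598 + 0.991330 = 0.981732.
Q̄ = (S₀/π) × [bracket] = (1421/π) × 0.981732 = 444.06 W/m².
— Configuration B (φ=+2.9°):
Solar longitude: λ_s = 360° × (31 − 3)/150.70 = 66.888°.
sin δ = sin 26.10° × sin 66.888° = 0.40463, so δ = +23.868°.
cos H₀ = −tan(+2.9°) tan(+23.868°) = -0.0224, H₀ = 1.5932 rad.
Bracket: H₀ sin φ sin δ + cos φ cos δ sin H₀ = 1.5932×0.05059×0.40463 + 0.99872×0.91448×0.99975 = 0.032613 + 0.913081 = 0.945694.
Q̄ = (S₀/π) × [bracket] = (1421/π) × 0.945694 = 427.75 W/m².
Ratio Q̄_A / Q̄_B = 444.06 / 427.75 = 1.038.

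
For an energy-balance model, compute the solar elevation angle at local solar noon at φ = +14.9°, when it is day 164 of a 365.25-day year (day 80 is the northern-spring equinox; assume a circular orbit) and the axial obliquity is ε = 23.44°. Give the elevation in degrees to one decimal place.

81.7°

Solar longitude: λ_s = 360° × (164 − 80)/365.25 = 82.793°.
sin δ = sin 23.44° × sin 82.793° = 0.39465, so δ = +23.244°.
At local noon the hour angle is zero, so the zenith angle equals |φ − δ| = |+14.9° − (+23.244°)| = 8.344°.
Elevation = 90° − 8.344° = 81.7°.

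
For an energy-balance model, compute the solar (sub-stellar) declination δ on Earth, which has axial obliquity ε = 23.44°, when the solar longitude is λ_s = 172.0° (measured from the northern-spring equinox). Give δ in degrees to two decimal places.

δ = +3.17°

sin δ = sin ε · sin λ_s = sin 23.44° × sin 172.0° = 0.055361.
δ = arcsin(0.055361) = +3.17°.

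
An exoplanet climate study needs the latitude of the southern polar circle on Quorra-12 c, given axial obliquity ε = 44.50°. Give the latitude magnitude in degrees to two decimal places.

45.50°

The polar circle is the lowest latitude that experiences at least one full rotation of continuous darkness at the northern-summer solstice; it lies at |φ| = 90° − ε = 90° − 44.50° = 45.50°.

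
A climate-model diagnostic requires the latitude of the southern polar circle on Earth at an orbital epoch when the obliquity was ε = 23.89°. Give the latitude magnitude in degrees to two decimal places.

66.11°

The polar circle is the lowest latitude that experiences at least one full rotation of continuous darkness at the northern-summer solstice; it lies at |φ| = 90° − ε = 90° − 23.89° = 66.11°.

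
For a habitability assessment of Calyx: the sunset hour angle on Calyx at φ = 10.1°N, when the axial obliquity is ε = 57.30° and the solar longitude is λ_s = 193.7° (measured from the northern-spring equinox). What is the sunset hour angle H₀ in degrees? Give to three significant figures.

Solar declination: sin δ = sin ε · sin λ_s = sin 57.30° × sin 193.7° = -0.19930, so δ = -11.496°.
cos H₀ = −tan φ · tan δ = −tan(+10.1°) × tan(-11.496°) = 0.0362, so H₀ = 1.5346 rad = 87.92°.

H₀ = 87.9°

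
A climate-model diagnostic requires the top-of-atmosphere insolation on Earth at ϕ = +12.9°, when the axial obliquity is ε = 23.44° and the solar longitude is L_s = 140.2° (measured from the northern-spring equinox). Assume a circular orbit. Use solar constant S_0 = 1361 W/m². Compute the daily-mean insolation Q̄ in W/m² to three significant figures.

Solar declination: sin δ = sin ε · sin L_s = sin 23.44° × sin 140.2° = 0.25463, so δ = +14.752°.
cos h₀ = −tan(+12.9°) tan(+14.752°) = -0.0603, h₀ = 1.6311 rad.
Bracket: h₀ sin ϕ sin δ + cos ϕ cos δ sin h₀ = 1.6311×0.22325×0.25463 + 0.97476×0.96704×0.99818 = 0.092722 + 0.940916 = 1.033638.
Q̄ = (S_0/π) × [bracket] = (1361/π) × 1.033638 = 447.8 W/m².

Q̄ ≈ 448 W/m²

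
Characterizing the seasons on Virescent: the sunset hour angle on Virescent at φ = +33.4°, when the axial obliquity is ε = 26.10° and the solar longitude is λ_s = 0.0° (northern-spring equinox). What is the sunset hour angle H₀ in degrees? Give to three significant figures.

H₀ = 90.0°

Solar declination: sin δ = sin ε · sin λ_s = sin 26.10° × sin 0.0° = 0.00000, so δ = +0.000°.
cos H₀ = −tan φ · tan δ = −tan(+33.4°) × tan(+0.000°) = -0.0000, so H₀ = 1.5708 rad = 90.00°.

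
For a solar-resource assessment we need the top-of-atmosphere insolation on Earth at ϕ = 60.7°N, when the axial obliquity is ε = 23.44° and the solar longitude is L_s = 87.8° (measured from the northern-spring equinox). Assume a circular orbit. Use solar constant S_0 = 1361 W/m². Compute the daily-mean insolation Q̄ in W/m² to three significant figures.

Q̄ ≈ 492 W/m²

Solar declination: sin δ = sin ε · sin L_s = sin 23.44° × sin 87.8° = 0.39750, so δ = +23.422°.
cos h₀ = −tan(+60.7°) tan(+23.422°) = -0.7719, h₀ = 2.4527 rad.
Bracket: h₀ sin ϕ sin δ + cos ϕ cos δ sin h₀ = 2.4527×0.87207×0.39750 + 0.48938×0.91760×0.63570 = 0.850223 + 0.285464 = 1.135687.
Q̄ = (S_0/π) × [bracket] = (1361/π) × 1.135687 = 492.0 W/m².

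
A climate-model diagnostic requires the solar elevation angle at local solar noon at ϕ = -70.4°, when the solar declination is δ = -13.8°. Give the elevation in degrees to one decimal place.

33.4°

At local noon the hour angle is zero, so the zenith angle equals |ϕ − δ| = |-70.4° − (-13.800°)| = 56.600°.
Elevation = 90° − 56.600° = 33.4°.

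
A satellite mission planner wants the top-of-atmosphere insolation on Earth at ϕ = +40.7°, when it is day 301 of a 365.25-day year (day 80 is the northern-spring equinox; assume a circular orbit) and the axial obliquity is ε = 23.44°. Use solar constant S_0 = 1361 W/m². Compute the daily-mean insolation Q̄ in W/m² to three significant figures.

Q̄ ≈ 218 W/m²

Solar longitude: L_s = 360° × (301 − 80)/365.25 = 217.823°.
sin δ = sin 23.44° × sin 217.823° = -0.24394, so δ = -14.119°.
cos h₀ = −tan(+40.7°) tan(-14.119°) = 0.2164, h₀ = 1.3527 rad.
Bracket: h₀ sin ϕ sin δ + cos ϕ cos δ sin h₀ = 1.3527×0.65210×-0.24394 + 0.75813×0.96979×0.97632 = -0.215178 + 0.717817 = 0.502639.
Q̄ = (S_0/π) × [bracket] = (1361/π) × 0.502639 = 217.8 W/m².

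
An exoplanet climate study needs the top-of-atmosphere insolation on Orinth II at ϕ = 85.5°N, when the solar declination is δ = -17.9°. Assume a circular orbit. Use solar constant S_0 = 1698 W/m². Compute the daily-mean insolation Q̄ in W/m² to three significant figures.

Q̄ ≈ 0.00 W/m²

cos h₀ = −tan(+85.5°) tan(-17.900°) = 4.1040 ≥ 1 ⇒ polar night, h₀ = 0 and Q̄ = 0.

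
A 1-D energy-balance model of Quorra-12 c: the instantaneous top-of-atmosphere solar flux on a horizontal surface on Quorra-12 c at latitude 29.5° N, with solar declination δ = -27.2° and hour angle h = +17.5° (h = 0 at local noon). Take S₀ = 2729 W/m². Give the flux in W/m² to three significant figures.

cos θ_z = sin φ sin δ + cos φ cos δ cos h = -0.225086 + 0.738280 = 0.513194.
Flux = S₀ · cos θ_z = 2729 × 0.513194 = 1401 W/m².

1.40e+03 W/m²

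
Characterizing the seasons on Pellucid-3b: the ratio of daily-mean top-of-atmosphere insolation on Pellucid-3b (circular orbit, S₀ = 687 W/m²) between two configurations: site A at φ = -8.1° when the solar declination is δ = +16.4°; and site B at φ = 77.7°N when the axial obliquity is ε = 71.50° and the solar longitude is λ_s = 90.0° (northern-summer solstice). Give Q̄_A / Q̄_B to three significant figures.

— Configuration A (φ=-8.1°):
cos H₀ = −tan(-8.1°) tan(+16.400°) = 0.0419, H₀ = 1.5289 rad.
Bracket: H₀ sin φ sin δ + cos φ cos δ sin H₀ = 1.5289×-0.14090×0.28234 + 0.99002×0.95931×0.99912 = -0.060822 + 0.948900 = 0.888078.
Q̄ = (S₀/π) × [bracket] = (687/π) × 0.888078 = 194.20 W/m².
— Configuration B (φ=+77.7°):
Solar declination: sin δ = sin ε · sin λ_s = sin 71.50° × sin 90.0° = 0.94832, so δ = +71.500°.
cos H₀ = −tan(+77.7°) tan(+71.500°) = -13.7073 ≤ −1 ⇒ polar day, H₀ = π.
Bracket: H₀ sin φ sin δ + cos φ cos δ sin H₀ = 3.1416×0.97705×0.94832 + 0.21303×0.31730×0.00000 = 2.910869 + 0.000000 = 2.910869.
Q̄ = (S₀/π) × [bracket] = (687/π) × 2.910869 = 636.55 W/m².
Ratio Q̄_A / Q̄_B = 194.20 / 636.55 = 0.3051.

Q̄_A / Q̄_B ≈ 0.305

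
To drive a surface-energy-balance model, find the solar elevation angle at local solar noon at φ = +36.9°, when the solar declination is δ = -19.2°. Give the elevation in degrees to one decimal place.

At local noon the hour angle is zero, so the zenith angle equals |φ − δ| = |+36.9° − (-19.200°)| = 56.100°.
Elevation = 90° − 56.100° = 33.9°.

33.9°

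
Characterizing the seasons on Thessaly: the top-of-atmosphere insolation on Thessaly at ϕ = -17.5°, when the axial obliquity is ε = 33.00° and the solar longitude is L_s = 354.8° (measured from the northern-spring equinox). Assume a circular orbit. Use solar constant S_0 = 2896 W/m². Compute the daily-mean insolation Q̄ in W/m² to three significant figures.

Solar declination: sin δ = sin ε · sin L_s = sin 33.00° × sin 354.8° = -0.04936, so δ = -2.829°.
cos h₀ = −tan(-17.5°) tan(-2.829°) = -0.0156, h₀ = 1.5864 rad.
Bracket: h₀ sin ϕ sin δ + cos ϕ cos δ sin h₀ = 1.5864×-0.30071×-0.04936 + 0.95372×0.99878×0.99988 = 0.023547 + 0.952442 = 0.975989.
Q̄ = (S_0/π) × [bracket] = (2896/π) × 0.975989 = 899.7 W/m².

Q̄ ≈ 900 W/m²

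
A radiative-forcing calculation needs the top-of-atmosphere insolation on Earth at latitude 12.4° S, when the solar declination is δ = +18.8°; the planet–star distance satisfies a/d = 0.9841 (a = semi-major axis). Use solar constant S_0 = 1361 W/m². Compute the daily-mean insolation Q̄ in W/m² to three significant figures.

cos h₀ = −tan(-12.4°) tan(+18.800°) = 0.0748, h₀ = 1.4959 rad.
Bracket: h₀ sin ϕ sin δ + cos ϕ cos δ sin h₀ = 1.4959×-0.21474×0.32227 + 0.97667×0.94665×0.99719 = -0.103523 + 0.921967 = 0.818444.
Inverse-square distance factor (a/d)² = 0.9841² = 0.968453.
Q̄ = (S_0/π) × 0.968453 × [bracket] = (1361/π) × 0.968453 × 0.818444 = 343.4 W/m².

Q̄ ≈ 343 W/m²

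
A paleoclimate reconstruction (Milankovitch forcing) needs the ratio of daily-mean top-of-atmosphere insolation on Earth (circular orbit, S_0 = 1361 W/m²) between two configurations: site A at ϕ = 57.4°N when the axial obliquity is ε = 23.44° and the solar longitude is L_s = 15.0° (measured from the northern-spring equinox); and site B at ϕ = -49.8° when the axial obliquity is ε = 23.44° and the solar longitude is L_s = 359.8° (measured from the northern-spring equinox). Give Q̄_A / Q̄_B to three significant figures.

— Configuration A (ϕ=+57.4°):
Solar declination: sin δ = sin ε · sin L_s = sin 23.44° × sin 15.0° = 0.10296, so δ = +5.909°.
cos h₀ = −tan(+57.4°) tan(+5.909°) = -0.1618, h₀ = 1.7334 rad.
Bracket: h₀ sin ϕ sin δ + cos ϕ cos δ sin h₀ = 1.7334×0.84245×0.10296 + 0.53877×0.99469×0.98682 = 0.150353 + 0.528846 = 0.679199.
Q̄ = (S_0/π) × [bracket] = (1361/π) × 0.679199 = 294.24 W/m².
— Configuration B (ϕ=-49.8°):
Solar declination: sin δ = sin ε · sin L_s = sin 23.44° × sin 359.8° = -0.00139, so δ = -0.080°.
cos h₀ = −tan(-49.8°) tan(-0.080°) = -0.0016, h₀ = 1.5724 rad.
Bracket: h₀ sin ϕ sin δ + cos ϕ cos δ sin h₀ = 1.5724×-0.76380×-0.00139 + 0.64546×1.00000×1.00000 = 0.001669 + 0.645460 = 0.647129.
Q̄ = (S_0/π) × [bracket] = (1361/π) × 0.647129 = 280.35 W/m².
Ratio Q̄_A / Q̄_B = 294.24 / 280.35 = 1.050.

Q̄_A / Q̄_B ≈ 1.05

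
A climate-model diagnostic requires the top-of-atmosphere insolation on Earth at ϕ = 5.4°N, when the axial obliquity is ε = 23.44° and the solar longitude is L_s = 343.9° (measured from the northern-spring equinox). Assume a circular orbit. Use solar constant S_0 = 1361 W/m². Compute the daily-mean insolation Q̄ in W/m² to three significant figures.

Q̄ ≈ 422 W/m²

Solar declination: sin δ = sin ε · sin L_s = sin 23.44° × sin 343.9° = -0.11031, so δ = -6.333°.
cos h₀ = −tan(+5.4°) tan(-6.333°) = 0.0105, h₀ = 1.5603 rad.
Bracket: h₀ sin ϕ sin δ + cos ϕ cos δ sin h₀ = 1.5603×0.09411×-0.11031 + 0.99556×0.99390×0.99994 = -0.016198 + 0.989428 = 0.973230.
Q̄ = (S_0/π) × [bracket] = (1361/π) × 0.973230 = 421.6 W/m².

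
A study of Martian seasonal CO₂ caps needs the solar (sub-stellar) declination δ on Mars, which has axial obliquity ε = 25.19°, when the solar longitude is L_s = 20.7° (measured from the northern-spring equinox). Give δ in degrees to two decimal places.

δ = +8.65°

sin δ = sin ε · sin L_s = sin 25.19° × sin 20.7° = 0.150446.
δ = arcsin(0.150446) = +8.65°.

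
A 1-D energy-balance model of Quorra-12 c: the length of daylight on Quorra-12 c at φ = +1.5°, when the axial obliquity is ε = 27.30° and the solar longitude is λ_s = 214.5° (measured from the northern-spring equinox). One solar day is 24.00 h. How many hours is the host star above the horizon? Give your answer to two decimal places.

11.95 h

Solar declination: sin δ = sin ε · sin λ_s = sin 27.30° × sin 214.5° = -0.25978, so δ = -15.057°.
cos H₀ = −tan φ · tan δ = −tan(+1.5°) × tan(-15.057°) = 0.0070, so H₀ = 1.5638 rad = 89.60°.
Daylight = 2H₀/(2π) × 24.00 h = (1.5638/π) × 24.00 = 11.95 h.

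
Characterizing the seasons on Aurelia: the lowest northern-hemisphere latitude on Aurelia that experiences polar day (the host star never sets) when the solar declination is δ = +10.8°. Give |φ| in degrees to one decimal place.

|φ| = 79.2°

Polar day requires cos H₀ = −tan φ tan δ ≤ −1, i.e. tan φ tan δ ≥ 1.
The boundary is |tan φ| · |tan δ| = 1, so |φ| = 90° − |δ| = 90° − 10.8° = 79.2° in the northern hemisphere.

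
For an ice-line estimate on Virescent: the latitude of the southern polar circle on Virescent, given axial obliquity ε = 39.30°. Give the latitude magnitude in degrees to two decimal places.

The polar circle is the lowest latitude that experiences at least one full rotation of continuous darkness at the northern-summer solstice; it lies at |ϕ| = 90° − ε = 90° − 39.30° = 50.70°.

50.70°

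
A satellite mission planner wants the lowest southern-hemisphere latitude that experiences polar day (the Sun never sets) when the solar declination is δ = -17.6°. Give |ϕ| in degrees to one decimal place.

Polar day requires cos h₀ = −tan ϕ tan δ ≤ −1, i.e. tan ϕ tan δ ≥ 1.
The boundary is |tan ϕ| · |tan δ| = 1, so |ϕ| = 90° − |δ| = 90° − 17.6° = 72.4° in the southern hemisphere.

|ϕ| = 72.4°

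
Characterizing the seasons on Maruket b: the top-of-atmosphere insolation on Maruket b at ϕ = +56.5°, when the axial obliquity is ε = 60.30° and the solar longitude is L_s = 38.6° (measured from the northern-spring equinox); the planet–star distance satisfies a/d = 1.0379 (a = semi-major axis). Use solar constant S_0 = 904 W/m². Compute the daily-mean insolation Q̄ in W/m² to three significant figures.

Q̄ ≈ 441 W/m²

Solar declination: sin δ = sin ε · sin L_s = sin 60.30° × sin 38.6° = 0.54192, so δ = +32.815°.
cos h₀ = −tan(+56.5°) tan(+32.815°) = -0.9742, h₀ = 2.9140 rad.
Bracket: h₀ sin ϕ sin δ + cos ϕ cos δ sin h₀ = 2.9140×0.83389×0.54192 + 0.55194×0.84043×0.22565 = 1.316841 + 0.104672 = 1.421513.
Inverse-square distance factor (a/d)² = 1.0379² = 1.077236.
Q̄ = (S_0/π) × 1.077236 × [bracket] = (904/π) × 1.077236 × 1.421513 = 440.6 W/m².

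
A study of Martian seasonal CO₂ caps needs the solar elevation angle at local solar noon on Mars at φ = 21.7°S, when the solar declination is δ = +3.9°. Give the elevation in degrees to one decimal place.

At local noon the hour angle is zero, so the zenith angle equals |φ − δ| = |-21.7° − (+3.900°)| = 25.600°.
Elevation = 90° − 25.600° = 64.4°.

64.4°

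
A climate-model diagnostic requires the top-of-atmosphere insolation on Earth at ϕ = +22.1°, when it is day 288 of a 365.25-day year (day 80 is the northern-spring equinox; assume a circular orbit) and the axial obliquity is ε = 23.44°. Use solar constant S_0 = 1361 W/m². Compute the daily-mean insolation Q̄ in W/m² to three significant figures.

Solar longitude: L_s = 360° × (288 − 80)/365.25 = 205.010°.
sin δ = sin 23.44° × sin 205.010° = -0.16818, so δ = -9.682°.
cos h₀ = −tan(+22.1°) tan(-9.682°) = 0.0693, h₀ = 1.5015 rad.
Bracket: h₀ sin ϕ sin δ + cos ϕ cos δ sin h₀ = 1.5015×0.37622×-0.16818 + 0.92653×0.98576×0.99760 = -0.095004 + 0.911144 = 0.816140.
Q̄ = (S_0/π) × [bracket] = (1361/π) × 0.816140 = 353.6 W/m².

Q̄ ≈ 354 W/m²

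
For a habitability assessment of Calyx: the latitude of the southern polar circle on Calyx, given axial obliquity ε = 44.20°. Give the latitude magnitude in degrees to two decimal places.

45.80°

The polar circle is the lowest latitude that experiences at least one full rotation of continuous darkness at the northern-summer solstice; it lies at |ϕ| = 90° − ε = 90° − 44.20° = 45.80°.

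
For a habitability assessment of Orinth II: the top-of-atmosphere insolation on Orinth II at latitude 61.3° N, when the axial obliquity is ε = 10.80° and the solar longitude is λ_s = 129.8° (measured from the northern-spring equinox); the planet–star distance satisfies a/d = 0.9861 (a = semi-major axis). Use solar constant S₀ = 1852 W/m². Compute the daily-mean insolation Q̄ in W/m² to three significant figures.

Q̄ ≈ 396 W/m²

Solar declination: sin δ = sin ε · sin λ_s = sin 10.80° × sin 129.8° = 0.14396, so δ = +8.277°.
cos H₀ = −tan(+61.3°) tan(+8.277°) = -0.2657, H₀ = 1.8397 rad.
Bracket: H₀ sin φ sin δ + cos φ cos δ sin H₀ = 1.8397×0.87715×0.14396 + 0.48022×0.98958×0.96405 = 0.232307 + 0.458132 = 0.690439.
Inverse-square distance factor (a/d)² = 0.9861² = 0.972393.
Q̄ = (S₀/π) × 0.972393 × [bracket] = (1852/π) × 0.972393 × 0.690439 = 395.8 W/m².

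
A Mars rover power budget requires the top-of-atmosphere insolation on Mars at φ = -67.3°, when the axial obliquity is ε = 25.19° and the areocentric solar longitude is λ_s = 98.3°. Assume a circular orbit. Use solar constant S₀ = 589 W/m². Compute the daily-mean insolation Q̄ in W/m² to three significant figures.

sin δ = sin 25.19° × sin 98.3° = 0.42116, so δ = +24.908°.
cos H₀ = −tan(-67.3°) tan(+24.908°) = 1.1101 ≥ 1 ⇒ polar night, H₀ = 0 and Q̄ = 0.

Q̄ ≈ 0.00 W/m²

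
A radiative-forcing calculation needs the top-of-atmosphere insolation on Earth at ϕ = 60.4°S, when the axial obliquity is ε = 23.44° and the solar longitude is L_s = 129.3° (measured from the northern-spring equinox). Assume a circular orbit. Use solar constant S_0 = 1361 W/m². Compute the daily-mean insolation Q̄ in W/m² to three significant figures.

Q̄ ≈ 55.5 W/m²

Solar declination: sin δ = sin ε · sin L_s = sin 23.44° × sin 129.3° = 0.30782, so δ = +17.928°.
cos h₀ = −tan(-60.4°) tan(+17.928°) = 0.5695, h₀ = 0.9649 rad.
Bracket: h₀ sin ϕ sin δ + cos ϕ cos δ sin h₀ = 0.9649×-0.86949×0.30782 + 0.49394×0.95144×0.82197 = -0.258252 + 0.386288 = 0.128036.
Q̄ = (S_0/π) × [bracket] = (1361/π) × 0.128036 = 55.47 W/m².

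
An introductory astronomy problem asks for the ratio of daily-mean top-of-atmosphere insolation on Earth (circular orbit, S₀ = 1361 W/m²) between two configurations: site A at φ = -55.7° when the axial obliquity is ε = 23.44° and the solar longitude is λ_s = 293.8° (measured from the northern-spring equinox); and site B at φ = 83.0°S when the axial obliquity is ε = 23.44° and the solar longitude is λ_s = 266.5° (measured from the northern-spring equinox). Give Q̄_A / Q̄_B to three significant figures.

Q̄_A / Q̄_B ≈ 0.877

— Configuration A (φ=-55.7°):
Solar declination: sin δ = sin ε · sin λ_s = sin 23.44° × sin 293.8° = -0.36396, so δ = -21.344°.
cos H₀ = −tan(-55.7°) tan(-21.344°) = -0.5728, H₀ = 2.1808 rad.
Bracket: H₀ sin φ sin δ + cos φ cos δ sin H₀ = 2.1808×-0.82610×-0.36396 + 0.56353×0.93141×0.81967 = 0.655695 + 0.430226 = 1.085921.
Q̄ = (S₀/π) × [bracket] = (1361/π) × 1.085921 = 470.44 W/m².
— Configuration B (φ=-83.0°):
Solar declination: sin δ = sin ε · sin λ_s = sin 23.44° × sin 266.5° = -0.39705, so δ = -23.394°.
cos H₀ = −tan(-83.0°) tan(-23.394°) = -3.5233 ≤ −1 ⇒ polar day, H₀ = π.
Bracket: H₀ sin φ sin δ + cos φ cos δ sin H₀ = 3.1416×-0.99255×-0.39705 + 0.12187×0.91780×0.00000 = 1.238079 + 0.000000 = 1.238079.
Q̄ = (S₀/π) × [bracket] = (1361/π) × 1.238079 = 536.36 W/m².
Ratio Q̄_A / Q̄_B = 470.44 / 536.36 = 0.8771.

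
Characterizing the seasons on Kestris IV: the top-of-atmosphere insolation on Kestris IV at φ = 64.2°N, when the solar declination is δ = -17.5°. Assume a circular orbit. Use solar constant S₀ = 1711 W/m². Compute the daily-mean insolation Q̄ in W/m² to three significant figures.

Q̄ ≈ 44.5 W/m²

cos H₀ = −tan(+64.2°) tan(-17.500°) = 0.6522, H₀ = 0.8603 rad.
Bracket: H₀ sin φ sin δ + cos φ cos δ sin H₀ = 0.8603×0.90032×-0.30071 + 0.43523×0.95372×0.75802 = -0.232914 + 0.314645 = 0.081731.
Q̄ = (S₀/π) × [bracket] = (1711/π) × 0.081731 = 44.51 W/m².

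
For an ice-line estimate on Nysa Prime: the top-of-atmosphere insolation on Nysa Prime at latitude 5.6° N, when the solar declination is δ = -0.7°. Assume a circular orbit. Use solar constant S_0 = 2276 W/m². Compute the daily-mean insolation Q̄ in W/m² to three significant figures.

cos h₀ = −tan(+5.6°) tan(-0.700°) = 0.0012, h₀ = 1.5696 rad.
Bracket: h₀ sin ϕ sin δ + cos ϕ cos δ sin h₀ = 1.5696×0.09758×-0.01222 + 0.99523×0.99993×1.00000 = -0.001872 + 0.995160 = 0.993288.
Q̄ = (S_0/π) × [bracket] = (2276/π) × 0.993288 = 719.6 W/m².

Q̄ ≈ 720 W/m²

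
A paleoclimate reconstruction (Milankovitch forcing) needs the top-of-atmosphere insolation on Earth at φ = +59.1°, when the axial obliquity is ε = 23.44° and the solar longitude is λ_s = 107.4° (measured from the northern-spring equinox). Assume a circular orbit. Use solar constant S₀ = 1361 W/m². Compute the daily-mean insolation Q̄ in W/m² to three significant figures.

Solar declination: sin δ = sin ε · sin λ_s = sin 23.44° × sin 107.4° = 0.37959, so δ = +22.308°.
cos H₀ = −tan(+59.1°) tan(+22.308°) = -0.6856, H₀ = 2.3262 rad.
Bracket: H₀ sin φ sin δ + cos φ cos δ sin H₀ = 2.3262×0.85806×0.37959 + 0.51354×0.92516×0.72802 = 0.757669 + 0.345887 = 1.103556.
Q̄ = (S₀/π) × [bracket] = (1361/π) × 1.103556 = 478.1 W/m².

Q̄ ≈ 478 W/m²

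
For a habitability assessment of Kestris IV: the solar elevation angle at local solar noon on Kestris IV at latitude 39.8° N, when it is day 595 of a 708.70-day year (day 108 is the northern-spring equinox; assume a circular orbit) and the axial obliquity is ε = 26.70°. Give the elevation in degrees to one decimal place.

25.7°

Solar longitude: λ_s = 360° × (595 − 108)/708.70 = 247.383°.
sin δ = sin 26.70° × sin 247.383° = -0.41476, so δ = -24.504°.
At local noon the hour angle is zero, so the zenith angle equals |φ − δ| = |+39.8° − (-24.504°)| = 64.304°.
Elevation = 90° − 64.304° = 25.7°.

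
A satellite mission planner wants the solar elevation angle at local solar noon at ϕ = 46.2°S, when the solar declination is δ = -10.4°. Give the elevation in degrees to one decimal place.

54.2°

At local noon the hour angle is zero, so the zenith angle equals |ϕ − δ| = |-46.2° − (-10.400°)| = 35.800°.
Elevation = 90° − 35.800° = 54.2°.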